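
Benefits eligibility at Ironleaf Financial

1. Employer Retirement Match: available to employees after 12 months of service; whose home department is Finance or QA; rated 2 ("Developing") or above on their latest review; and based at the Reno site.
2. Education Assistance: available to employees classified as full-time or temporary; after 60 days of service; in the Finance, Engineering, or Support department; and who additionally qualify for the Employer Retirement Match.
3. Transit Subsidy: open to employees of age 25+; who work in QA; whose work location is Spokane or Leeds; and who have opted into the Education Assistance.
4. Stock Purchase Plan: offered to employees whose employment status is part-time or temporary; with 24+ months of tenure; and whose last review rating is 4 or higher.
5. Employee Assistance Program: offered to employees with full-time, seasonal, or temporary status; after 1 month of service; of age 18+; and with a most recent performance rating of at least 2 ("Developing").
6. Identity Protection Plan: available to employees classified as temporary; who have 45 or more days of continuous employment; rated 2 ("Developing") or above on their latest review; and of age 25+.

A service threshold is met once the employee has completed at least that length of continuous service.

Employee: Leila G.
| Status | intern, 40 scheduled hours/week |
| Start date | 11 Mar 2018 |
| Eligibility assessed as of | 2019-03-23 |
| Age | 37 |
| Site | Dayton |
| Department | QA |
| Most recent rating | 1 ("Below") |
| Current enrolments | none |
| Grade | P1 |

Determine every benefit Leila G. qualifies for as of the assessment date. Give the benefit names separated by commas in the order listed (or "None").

None

Service from 11 Mar 2018 to 2019-03-23: 377 days.
Employer Retirement Match — service 377 days ≥ 12 months (≈360 days) ✓; dept QA ✓; rating 1 < 2 ✗ → not eligible.
Education Assistance — status intern ✗ (requires full-time or temporary) → not eligible.
Transit Subsidy — age 37 ≥ 25 ✓; dept QA ✓; site Dayton ✗ (not Spokane or Leeds) → not eligible.
Stock Purchase Plan — status intern ✗ (requires part-time or temporary) → not eligible.
Employee Assistance Program — status intern ✗ (requires full-time, seasonal, or temporary) → not eligible.
Identity Protection Plan — status intern ✗ (requires temporary) → not eligible.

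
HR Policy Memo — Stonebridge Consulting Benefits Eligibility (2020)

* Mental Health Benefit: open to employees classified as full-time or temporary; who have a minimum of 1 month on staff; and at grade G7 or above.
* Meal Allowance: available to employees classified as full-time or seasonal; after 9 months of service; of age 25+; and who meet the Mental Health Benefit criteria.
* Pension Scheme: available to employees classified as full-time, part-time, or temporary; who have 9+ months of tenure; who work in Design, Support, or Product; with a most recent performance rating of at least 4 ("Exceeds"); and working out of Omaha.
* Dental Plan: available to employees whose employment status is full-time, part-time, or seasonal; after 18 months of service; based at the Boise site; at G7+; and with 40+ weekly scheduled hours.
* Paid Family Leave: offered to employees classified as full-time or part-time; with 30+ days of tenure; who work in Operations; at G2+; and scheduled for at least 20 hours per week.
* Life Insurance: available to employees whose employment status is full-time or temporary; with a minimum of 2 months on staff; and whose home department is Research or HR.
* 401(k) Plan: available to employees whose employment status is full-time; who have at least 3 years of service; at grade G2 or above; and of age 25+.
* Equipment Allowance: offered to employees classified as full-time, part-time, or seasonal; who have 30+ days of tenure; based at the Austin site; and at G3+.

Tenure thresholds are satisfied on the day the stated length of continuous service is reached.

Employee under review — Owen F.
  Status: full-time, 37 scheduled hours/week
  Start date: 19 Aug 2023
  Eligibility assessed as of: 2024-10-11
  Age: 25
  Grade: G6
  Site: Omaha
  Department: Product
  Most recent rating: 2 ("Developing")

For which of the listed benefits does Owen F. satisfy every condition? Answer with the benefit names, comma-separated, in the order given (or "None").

Service from 19 Aug 2023 to 2024-10-11: 419 days.
Mental Health Benefit — status full-time ✓; service 419 days ≥ 1 month (≈30 days) ✓; grade G6 < G7 ✗ → not eligible.
Meal Allowance — status full-time ✓; service 419 days ≥ 9 months (≈270 days) ✓; age 25 ≥ 25 ✓; not eligible for Mental Health Benefit ✗ → not eligible.
Pension Scheme — status full-time ✓; service 419 days ≥ 9 months (≈270 days) ✓; dept Product ✓; rating 2 < 4 ✗ → not eligible.
Dental Plan — status full-time ✓; service 419 days < 18 months (≈540 days) ✗ → not eligible.
Paid Family Leave — status full-time ✓; service 419 days ≥ 30 days ✓; dept Product ✗ → not eligible.
Life Insurance — status full-time ✓; service 419 days ≥ 2 months (≈60 days) ✓; dept Product ✗ → not eligible.
401(k) Plan — status full-time ✓; service 419 days < 3 years (≈1095 days) ✗ → not eligible.
Equipment Allowance — status full-time ✓; service 419 days ≥ 30 days ✓; site Omaha ✗ (not Austin) → not eligible.

None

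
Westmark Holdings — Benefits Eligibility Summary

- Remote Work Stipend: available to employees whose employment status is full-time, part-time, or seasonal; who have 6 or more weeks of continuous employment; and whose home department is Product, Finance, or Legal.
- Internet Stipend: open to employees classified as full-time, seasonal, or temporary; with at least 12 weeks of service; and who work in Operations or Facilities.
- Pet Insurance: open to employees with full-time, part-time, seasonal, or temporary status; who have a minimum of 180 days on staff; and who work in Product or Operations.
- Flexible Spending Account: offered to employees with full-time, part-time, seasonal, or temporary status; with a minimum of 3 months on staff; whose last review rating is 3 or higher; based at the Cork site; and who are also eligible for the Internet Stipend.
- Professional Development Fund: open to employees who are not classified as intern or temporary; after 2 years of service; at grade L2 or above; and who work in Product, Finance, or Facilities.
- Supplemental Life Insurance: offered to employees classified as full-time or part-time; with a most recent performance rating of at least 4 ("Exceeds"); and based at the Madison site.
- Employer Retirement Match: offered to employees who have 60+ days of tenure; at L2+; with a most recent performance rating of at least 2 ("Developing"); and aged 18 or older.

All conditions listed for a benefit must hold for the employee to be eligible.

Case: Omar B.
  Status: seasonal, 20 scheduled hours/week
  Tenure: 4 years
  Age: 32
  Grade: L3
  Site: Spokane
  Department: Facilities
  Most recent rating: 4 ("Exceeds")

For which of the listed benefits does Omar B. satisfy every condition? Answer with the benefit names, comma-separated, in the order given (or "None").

Internet Stipend, Professional Development Fund, Employer Retirement Match

Remote Work Stipend — status seasonal ✓; service 4 years ≥ 6 weeks (≈42 days) ✓; dept Facilities ✗ → not eligible.
Internet Stipend — status seasonal ✓; service 4 years ≥ 12 weeks (≈84 days) ✓; dept Facilities ✓ → eligible.
Pet Insurance — status seasonal ✓; service 4 years ≥ 180 days ✓; dept Facilities ✗ → not eligible.
Flexible Spending Account — status seasonal ✓; service 4 years ≥ 3 months (≈90 days) ✓; rating 4 ≥ 3 ✓; site Spokane ✗ (not Cork) → not eligible.
Professional Development Fund — status seasonal ✓ (not excluded); service 4 years ≥ 2 years ✓; grade L3 ≥ L2 ✓; dept Facilities ✓ → eligible.
Supplemental Life Insurance — status seasonal ✗ (requires full-time or part-time) → not eligible.
Employer Retirement Match — service 4 years ≥ 60 days ✓; grade L3 ≥ L2 ✓; rating 4 ≥ 2 ✓; age 32 ≥ 18 ✓ → eligible.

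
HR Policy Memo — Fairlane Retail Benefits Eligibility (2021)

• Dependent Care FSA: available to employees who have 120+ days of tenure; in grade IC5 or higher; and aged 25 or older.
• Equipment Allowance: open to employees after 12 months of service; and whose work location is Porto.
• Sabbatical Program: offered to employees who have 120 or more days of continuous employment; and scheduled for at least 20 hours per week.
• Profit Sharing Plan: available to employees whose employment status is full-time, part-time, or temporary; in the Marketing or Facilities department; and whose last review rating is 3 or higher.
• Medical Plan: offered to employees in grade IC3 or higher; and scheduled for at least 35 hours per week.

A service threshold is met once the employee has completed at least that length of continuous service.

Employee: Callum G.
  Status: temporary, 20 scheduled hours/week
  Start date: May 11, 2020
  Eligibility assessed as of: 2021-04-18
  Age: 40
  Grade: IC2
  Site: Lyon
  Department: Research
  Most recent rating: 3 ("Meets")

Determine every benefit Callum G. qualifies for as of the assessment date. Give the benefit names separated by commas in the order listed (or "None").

Service from May 11, 2020 to 2021-04-18: 342 days.
Dependent Care FSA — service 342 days ≥ 120 days ✓; grade IC2 < IC5 ✗ → not eligible.
Equipment Allowance — service 342 days < 12 months (≈360 days) ✗ → not eligible.
Sabbatical Program — service 342 days ≥ 120 days ✓; 20 hrs/wk ≥ 20 ✓ → eligible.
Profit Sharing Plan — status temporary ✓; dept Research ✗ → not eligible.
Medical Plan — grade IC2 < IC3 ✗ → not eligible.

Sabbatical Program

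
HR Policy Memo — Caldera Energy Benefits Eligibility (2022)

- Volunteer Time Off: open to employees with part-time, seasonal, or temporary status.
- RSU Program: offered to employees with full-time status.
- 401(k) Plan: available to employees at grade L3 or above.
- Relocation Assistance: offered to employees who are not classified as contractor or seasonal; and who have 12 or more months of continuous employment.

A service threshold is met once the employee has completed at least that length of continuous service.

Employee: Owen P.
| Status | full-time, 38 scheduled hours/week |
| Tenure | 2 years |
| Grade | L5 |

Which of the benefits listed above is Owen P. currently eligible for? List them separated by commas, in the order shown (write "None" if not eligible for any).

RSU Program, 401(k) Plan, Relocation Assistance

Volunteer Time Off — status full-time ✗ (requires part-time, seasonal, or temporary) → not eligible.
RSU Program — status full-time ✓ → eligible.
401(k) Plan — grade L5 ≥ L3 ✓ → eligible.
Relocation Assistance — status full-time ✓ (not excluded); service 2 years ≥ 12 months (≈360 days) ✓ → eligible.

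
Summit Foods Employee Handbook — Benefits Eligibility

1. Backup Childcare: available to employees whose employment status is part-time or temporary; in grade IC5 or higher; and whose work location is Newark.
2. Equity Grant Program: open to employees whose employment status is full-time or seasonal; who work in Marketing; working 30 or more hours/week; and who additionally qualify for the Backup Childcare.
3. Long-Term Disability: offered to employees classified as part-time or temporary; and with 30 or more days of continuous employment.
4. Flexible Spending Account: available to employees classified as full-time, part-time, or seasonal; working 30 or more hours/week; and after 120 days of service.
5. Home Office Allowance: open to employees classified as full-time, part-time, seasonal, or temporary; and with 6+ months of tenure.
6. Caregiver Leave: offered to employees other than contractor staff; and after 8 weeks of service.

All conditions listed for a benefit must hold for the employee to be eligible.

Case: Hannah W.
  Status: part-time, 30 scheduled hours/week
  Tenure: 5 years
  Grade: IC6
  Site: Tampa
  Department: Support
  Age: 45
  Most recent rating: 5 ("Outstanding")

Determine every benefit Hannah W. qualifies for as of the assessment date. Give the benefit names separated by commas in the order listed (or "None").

Backup Childcare — status part-time ✓; grade IC6 ≥ IC5 ✓; site Tampa ✗ (not Newark) → not eligible.
Equity Grant Program — status part-time ✗ (requires full-time or seasonal) → not eligible.
Long-Term Disability — status part-time ✓; service 5 years ≥ 30 days ✓ → eligible.
Flexible Spending Account — status part-time ✓; 30 hrs/wk ≥ 30 ✓; service 5 years ≥ 120 days ✓ → eligible.
Home Office Allowance — status part-time ✓; service 5 years ≥ 6 months (≈180 days) ✓ → eligible.
Caregiver Leave — status part-time ✓ (not excluded); service 5 years ≥ 8 weeks (≈56 days) ✓ → eligible.

Long-Term Disability, Flexible Spending Account, Home Office Allowance, Caregiver Leave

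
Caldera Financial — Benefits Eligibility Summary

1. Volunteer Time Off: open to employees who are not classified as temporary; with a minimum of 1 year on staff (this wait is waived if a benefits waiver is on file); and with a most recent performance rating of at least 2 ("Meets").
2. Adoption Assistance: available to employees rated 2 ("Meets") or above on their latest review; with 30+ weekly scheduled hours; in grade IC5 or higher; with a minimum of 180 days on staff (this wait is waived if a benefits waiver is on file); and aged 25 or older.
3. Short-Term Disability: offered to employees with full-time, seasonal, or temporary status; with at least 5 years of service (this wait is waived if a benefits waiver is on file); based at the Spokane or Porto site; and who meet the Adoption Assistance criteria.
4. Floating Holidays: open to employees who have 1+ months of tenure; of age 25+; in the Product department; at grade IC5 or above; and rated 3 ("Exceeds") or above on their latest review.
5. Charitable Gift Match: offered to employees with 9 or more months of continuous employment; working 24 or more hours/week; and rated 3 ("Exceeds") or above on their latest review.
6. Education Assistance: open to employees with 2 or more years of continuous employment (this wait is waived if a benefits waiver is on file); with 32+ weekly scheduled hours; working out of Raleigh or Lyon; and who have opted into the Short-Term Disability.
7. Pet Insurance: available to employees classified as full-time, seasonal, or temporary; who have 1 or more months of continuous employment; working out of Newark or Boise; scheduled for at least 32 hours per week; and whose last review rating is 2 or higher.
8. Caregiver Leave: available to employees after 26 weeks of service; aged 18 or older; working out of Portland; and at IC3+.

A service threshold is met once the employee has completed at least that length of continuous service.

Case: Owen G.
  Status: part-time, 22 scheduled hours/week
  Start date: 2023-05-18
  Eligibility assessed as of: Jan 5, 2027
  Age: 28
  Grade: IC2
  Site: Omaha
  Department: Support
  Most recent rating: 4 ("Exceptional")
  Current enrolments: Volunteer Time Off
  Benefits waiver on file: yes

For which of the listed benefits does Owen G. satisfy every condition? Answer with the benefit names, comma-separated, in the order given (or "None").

Volunteer Time Off

Service from 2023-05-18 to Jan 5, 2027: 1328 days.
Volunteer Time Off — status part-time ✓ (not excluded); benefits waiver on file ✓; rating 4 ≥ 2 ✓ → eligible.
Adoption Assistance — rating 4 ≥ 2 ✓; 22 hrs/wk < 30 ✗ → not eligible.
Short-Term Disability — status part-time ✗ (requires full-time, seasonal, or temporary) → not eligible.
Floating Holidays — service 1328 days ≥ 1 month (≈30 days) ✓; age 28 ≥ 25 ✓; dept Support ✗ → not eligible.
Charitable Gift Match — service 1328 days ≥ 9 months (≈270 days) ✓; 22 hrs/wk < 24 ✗ → not eligible.
Education Assistance — benefits waiver on file ✓; 22 hrs/wk < 32 ✗ → not eligible.
Pet Insurance — status part-time ✗ (requires full-time, seasonal, or temporary) → not eligible.
Caregiver Leave — service 1328 days ≥ 26 weeks (≈182 days) ✓; age 28 ≥ 18 ✓; site Omaha ✗ (not Portland) → not eligible.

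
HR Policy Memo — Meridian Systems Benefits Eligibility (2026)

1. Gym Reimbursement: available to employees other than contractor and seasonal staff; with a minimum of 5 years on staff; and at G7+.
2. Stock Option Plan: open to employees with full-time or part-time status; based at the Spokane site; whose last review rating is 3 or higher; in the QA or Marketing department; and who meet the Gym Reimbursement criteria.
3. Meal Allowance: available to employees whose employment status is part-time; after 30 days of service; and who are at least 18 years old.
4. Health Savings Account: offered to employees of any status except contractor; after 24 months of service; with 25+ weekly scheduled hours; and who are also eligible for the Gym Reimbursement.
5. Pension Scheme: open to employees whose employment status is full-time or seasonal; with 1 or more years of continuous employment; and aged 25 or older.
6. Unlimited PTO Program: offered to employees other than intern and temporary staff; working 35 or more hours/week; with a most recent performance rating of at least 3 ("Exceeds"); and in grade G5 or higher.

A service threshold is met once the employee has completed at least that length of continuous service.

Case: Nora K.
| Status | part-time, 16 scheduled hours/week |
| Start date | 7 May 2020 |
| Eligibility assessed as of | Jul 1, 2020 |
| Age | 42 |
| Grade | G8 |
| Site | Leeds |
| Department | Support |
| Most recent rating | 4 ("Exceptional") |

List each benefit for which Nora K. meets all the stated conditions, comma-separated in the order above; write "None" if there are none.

Meal Allowance

Service from 7 May 2020 to Jul 1, 2020: 55 days.
Gym Reimbursement — status part-time ✓ (not excluded); service 55 days < 5 years (≈1825 days) ✗ → not eligible.
Stock Option Plan — status part-time ✓; site Leeds ✗ (not Spokane) → not eligible.
Meal Allowance — status part-time ✓; service 55 days ≥ 30 days ✓; age 42 ≥ 18 ✓ → eligible.
Health Savings Account — status part-time ✓ (not excluded); service 55 days < 24 months (≈720 days) ✗ → not eligible.
Pension Scheme — status part-time ✗ (requires full-time or seasonal) → not eligible.
Unlimited PTO Program — status part-time ✓ (not excluded); 16 hrs/wk < 35 ✗ → not eligible.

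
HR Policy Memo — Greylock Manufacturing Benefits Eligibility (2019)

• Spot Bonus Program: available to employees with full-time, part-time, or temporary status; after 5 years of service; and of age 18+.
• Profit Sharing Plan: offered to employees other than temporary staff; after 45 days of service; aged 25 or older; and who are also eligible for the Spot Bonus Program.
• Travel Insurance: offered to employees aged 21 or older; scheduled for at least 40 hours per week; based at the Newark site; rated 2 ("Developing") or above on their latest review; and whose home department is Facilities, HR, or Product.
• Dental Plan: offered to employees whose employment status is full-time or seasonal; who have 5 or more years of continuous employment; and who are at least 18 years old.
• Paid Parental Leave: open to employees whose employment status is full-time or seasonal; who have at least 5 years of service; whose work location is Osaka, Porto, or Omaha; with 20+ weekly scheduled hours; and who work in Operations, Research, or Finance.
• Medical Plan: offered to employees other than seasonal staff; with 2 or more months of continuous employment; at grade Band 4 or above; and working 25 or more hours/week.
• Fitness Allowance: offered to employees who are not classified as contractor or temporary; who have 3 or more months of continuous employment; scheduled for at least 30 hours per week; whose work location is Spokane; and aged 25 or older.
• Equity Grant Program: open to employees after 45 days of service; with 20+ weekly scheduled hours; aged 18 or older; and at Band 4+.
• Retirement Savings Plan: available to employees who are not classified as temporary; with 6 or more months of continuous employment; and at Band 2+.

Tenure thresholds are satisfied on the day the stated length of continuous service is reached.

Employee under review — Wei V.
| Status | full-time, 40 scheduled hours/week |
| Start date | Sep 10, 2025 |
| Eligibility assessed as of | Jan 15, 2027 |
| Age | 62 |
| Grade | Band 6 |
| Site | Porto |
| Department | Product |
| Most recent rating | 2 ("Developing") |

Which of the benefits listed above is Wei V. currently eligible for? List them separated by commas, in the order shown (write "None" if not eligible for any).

Medical Plan, Equity Grant Program, Retirement Savings Plan

Service from Sep 10, 2025 to Jan 15, 2027: 492 days.
Spot Bonus Program — status full-time ✓; service 492 days < 5 years (≈1825 days) ✗ → not eligible.
Profit Sharing Plan — status full-time ✓ (not excluded); service 492 days ≥ 45 days ✓; age 62 ≥ 25 ✓; not eligible for Spot Bonus Program ✗ → not eligible.
Travel Insurance — age 62 ≥ 21 ✓; 40 hrs/wk ≥ 40 ✓; site Porto ✗ (not Newark) → not eligible.
Dental Plan — status full-time ✓; service 492 days < 5 years (≈1825 days) ✗ → not eligible.
Paid Parental Leave — status full-time ✓; service 492 days < 5 years (≈1825 days) ✗ → not eligible.
Medical Plan — status full-time ✓ (not excluded); service 492 days ≥ 2 months (≈60 days) ✓; grade Band 6 ≥ Band 4 ✓; 40 hrs/wk ≥ 25 ✓ → eligible.
Fitness Allowance — status full-time ✓ (not excluded); service 492 days ≥ 3 months (≈90 days) ✓; 40 hrs/wk ≥ 30 ✓; site Porto ✗ (not Spokane) → not eligible.
Equity Grant Program — service 492 days ≥ 45 days ✓; 40 hrs/wk ≥ 20 ✓; age 62 ≥ 18 ✓; grade Band 6 ≥ Band 4 ✓ → eligible.
Retirement Savings Plan — status full-time ✓ (not excluded); service 492 days ≥ 6 months (≈180 days) ✓; grade Band 6 ≥ Band 2 ✓ → eligible.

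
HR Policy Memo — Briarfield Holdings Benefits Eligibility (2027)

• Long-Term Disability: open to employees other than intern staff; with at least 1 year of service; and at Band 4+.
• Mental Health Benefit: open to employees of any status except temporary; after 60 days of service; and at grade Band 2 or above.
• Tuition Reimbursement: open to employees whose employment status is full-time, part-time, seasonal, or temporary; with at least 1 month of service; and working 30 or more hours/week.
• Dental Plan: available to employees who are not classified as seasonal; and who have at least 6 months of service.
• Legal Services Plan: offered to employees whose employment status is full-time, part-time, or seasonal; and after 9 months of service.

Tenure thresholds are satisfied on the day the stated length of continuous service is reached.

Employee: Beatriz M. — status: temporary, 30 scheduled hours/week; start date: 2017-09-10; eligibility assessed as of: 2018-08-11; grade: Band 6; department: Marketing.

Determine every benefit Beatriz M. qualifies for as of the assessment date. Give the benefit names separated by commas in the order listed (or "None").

Tuition Reimbursement, Dental Plan

Service from 2017-09-10 to 2018-08-11: 335 days.
Long-Term Disability — status temporary ✓ (not excluded); service 335 days < 1 year (≈365 days) ✗ → not eligible.
Mental Health Benefit — status temporary ✗ (excluded) → not eligible.
Tuition Reimbursement — status temporary ✓; service 335 days ≥ 1 month (≈30 days) ✓; 30 hrs/wk ≥ 30 ✓ → eligible.
Dental Plan — status temporary ✓ (not excluded); service 335 days ≥ 6 months (≈180 days) ✓ → eligible.
Legal Services Plan — status temporary ✗ (requires full-time, part-time, or seasonal) → not eligible.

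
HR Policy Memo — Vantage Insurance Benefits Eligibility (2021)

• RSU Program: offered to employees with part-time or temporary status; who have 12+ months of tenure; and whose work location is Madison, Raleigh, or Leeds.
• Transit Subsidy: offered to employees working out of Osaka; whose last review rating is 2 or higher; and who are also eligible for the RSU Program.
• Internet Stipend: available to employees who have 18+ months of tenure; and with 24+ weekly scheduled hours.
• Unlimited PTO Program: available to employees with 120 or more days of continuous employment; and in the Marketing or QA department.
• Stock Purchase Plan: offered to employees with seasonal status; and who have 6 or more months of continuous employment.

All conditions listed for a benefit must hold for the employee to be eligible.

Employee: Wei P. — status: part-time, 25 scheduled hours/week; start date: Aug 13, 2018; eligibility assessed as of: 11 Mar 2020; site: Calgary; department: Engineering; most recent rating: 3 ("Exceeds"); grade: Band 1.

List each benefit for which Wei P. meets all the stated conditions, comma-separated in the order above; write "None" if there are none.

Service from Aug 13, 2018 to 11 Mar 2020: 576 days.
RSU Program — status part-time ✓; service 576 days ≥ 12 months (≈360 days) ✓; site Calgary ✗ (not Madison, Raleigh, or Leeds) → not eligible.
Transit Subsidy — site Calgary ✗ (not Osaka) → not eligible.
Internet Stipend — service 576 days ≥ 18 months (≈540 days) ✓; 25 hrs/wk ≥ 24 ✓ → eligible.
Unlimited PTO Program — service 576 days ≥ 120 days ✓; dept Engineering ✗ → not eligible.
Stock Purchase Plan — status part-time ✗ (requires seasonal) → not eligible.

Internet Stipend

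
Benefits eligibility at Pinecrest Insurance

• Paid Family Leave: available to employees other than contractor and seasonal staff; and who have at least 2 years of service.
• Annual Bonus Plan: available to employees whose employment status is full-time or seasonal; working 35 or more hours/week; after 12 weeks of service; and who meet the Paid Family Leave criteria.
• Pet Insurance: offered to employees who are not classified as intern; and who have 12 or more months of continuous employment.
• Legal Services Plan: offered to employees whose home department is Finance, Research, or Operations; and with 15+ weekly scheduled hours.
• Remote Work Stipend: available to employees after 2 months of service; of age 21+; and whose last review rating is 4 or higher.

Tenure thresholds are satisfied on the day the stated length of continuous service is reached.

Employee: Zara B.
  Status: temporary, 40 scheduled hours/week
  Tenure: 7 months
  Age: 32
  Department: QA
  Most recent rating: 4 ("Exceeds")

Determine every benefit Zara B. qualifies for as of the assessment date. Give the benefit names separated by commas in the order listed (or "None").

Remote Work Stipend

Paid Family Leave — status temporary ✓ (not excluded); service 7 months < 2 years (≈730 days) ✗ → not eligible.
Annual Bonus Plan — status temporary ✗ (requires full-time or seasonal) → not eligible.
Pet Insurance — status temporary ✓ (not excluded); service 7 months < 12 months ✗ → not eligible.
Legal Services Plan — dept QA ✗ → not eligible.
Remote Work Stipend — service 7 months ≥ 2 months ✓; age 32 ≥ 21 ✓; rating 4 ≥ 4 ✓ → eligible.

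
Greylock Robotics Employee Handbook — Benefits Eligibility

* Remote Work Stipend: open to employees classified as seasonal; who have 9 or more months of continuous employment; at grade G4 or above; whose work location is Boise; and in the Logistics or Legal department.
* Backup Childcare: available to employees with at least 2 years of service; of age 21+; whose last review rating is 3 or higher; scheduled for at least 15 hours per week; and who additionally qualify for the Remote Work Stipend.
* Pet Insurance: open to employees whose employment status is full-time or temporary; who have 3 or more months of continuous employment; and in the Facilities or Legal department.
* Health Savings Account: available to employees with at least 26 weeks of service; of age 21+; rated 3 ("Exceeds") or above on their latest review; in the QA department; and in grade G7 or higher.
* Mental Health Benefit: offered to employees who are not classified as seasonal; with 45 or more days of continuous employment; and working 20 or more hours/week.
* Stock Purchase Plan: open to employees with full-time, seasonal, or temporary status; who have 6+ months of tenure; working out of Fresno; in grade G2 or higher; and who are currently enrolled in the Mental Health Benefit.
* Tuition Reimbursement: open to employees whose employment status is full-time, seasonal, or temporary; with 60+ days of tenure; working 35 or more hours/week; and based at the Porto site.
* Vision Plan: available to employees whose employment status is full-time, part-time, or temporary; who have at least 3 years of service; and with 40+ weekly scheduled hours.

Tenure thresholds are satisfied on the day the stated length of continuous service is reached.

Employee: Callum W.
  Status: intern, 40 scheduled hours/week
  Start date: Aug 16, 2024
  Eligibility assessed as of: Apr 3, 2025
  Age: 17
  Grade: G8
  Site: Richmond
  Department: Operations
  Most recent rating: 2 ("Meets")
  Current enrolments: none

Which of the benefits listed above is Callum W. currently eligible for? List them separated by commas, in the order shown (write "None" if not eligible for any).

Service from Aug 16, 2024 to Apr 3, 2025: 230 days.
Remote Work Stipend — status intern ✗ (requires seasonal) → not eligible.
Backup Childcare — service 230 days < 2 years (≈730 days) ✗ → not eligible.
Pet Insurance — status intern ✗ (requires full-time or temporary) → not eligible.
Health Savings Account — service 230 days ≥ 26 weeks (≈182 days) ✓; age 17 < 21 ✗ → not eligible.
Mental Health Benefit — status intern ✓ (not excluded); service 230 days ≥ 45 days ✓; 40 hrs/wk ≥ 20 ✓ → eligible.
Stock Purchase Plan — status intern ✗ (requires full-time, seasonal, or temporary) → not eligible.
Tuition Reimbursement — status intern ✗ (requires full-time, seasonal, or temporary) → not eligible.
Vision Plan — status intern ✗ (requires full-time, part-time, or temporary) → not eligible.

Mental Health Benefit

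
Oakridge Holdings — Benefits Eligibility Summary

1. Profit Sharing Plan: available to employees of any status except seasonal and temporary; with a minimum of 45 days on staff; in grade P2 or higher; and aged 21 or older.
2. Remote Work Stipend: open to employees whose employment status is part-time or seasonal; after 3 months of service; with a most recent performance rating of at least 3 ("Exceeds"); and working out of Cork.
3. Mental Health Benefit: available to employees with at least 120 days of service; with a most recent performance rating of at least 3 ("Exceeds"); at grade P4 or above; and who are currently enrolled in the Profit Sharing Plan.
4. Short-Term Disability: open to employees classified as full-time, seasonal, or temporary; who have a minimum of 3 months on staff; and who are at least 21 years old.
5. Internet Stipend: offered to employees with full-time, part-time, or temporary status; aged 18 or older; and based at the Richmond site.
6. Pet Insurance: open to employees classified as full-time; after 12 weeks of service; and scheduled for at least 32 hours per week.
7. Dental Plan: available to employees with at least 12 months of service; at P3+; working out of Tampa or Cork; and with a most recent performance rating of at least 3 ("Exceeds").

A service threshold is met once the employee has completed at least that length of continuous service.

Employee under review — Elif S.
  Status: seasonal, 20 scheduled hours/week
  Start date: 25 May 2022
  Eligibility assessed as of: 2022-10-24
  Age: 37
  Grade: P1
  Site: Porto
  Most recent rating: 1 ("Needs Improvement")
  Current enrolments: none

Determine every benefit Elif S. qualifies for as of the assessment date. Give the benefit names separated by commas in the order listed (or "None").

Short-Term Disability

Service from 25 May 2022 to 2022-10-24: 152 days.
Profit Sharing Plan — status seasonal ✗ (excluded) → not eligible.
Remote Work Stipend — status seasonal ✓; service 152 days ≥ 3 months (≈90 days) ✓; rating 1 < 3 ✗ → not eligible.
Mental Health Benefit — service 152 days ≥ 120 days ✓; rating 1 < 3 ✗ → not eligible.
Short-Term Disability — status seasonal ✓; service 152 days ≥ 3 months (≈90 days) ✓; age 37 ≥ 21 ✓ → eligible.
Internet Stipend — status seasonal ✗ (requires full-time, part-time, or temporary) → not eligible.
Pet Insurance — status seasonal ✗ (requires full-time) → not eligible.
Dental Plan — service 152 days < 12 months (≈360 days) ✗ → not eligible.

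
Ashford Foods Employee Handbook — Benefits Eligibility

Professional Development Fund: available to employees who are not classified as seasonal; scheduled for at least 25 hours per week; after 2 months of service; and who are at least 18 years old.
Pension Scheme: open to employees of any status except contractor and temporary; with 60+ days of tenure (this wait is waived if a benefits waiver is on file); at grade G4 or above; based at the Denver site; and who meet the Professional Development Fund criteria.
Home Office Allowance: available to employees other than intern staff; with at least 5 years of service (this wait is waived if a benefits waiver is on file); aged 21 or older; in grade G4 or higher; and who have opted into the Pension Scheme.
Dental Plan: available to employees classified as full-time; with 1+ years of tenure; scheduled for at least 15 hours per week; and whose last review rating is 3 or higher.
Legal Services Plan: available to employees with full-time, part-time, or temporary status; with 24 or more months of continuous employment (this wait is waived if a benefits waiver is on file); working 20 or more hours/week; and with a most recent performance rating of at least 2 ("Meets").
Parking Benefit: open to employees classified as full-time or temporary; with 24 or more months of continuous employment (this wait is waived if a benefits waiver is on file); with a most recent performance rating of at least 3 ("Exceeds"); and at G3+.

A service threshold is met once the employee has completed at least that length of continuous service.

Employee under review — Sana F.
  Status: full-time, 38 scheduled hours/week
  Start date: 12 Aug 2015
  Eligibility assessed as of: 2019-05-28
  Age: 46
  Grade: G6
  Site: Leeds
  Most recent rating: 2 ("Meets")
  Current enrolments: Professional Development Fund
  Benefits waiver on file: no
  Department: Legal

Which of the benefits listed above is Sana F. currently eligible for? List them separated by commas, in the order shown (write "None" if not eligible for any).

Service from 12 Aug 2015 to 2019-05-28: 1385 days.
Professional Development Fund — status full-time ✓ (not excluded); 38 hrs/wk ≥ 25 ✓; service 1385 days ≥ 2 months (≈60 days) ✓; age 46 ≥ 18 ✓ → eligible.
Pension Scheme — status full-time ✓ (not excluded); no waiver, service 1385 days ≥ 60 days ✓; grade G6 ≥ G4 ✓; site Leeds ✗ (not Denver) → not eligible.
Home Office Allowance — status full-time ✓ (not excluded); no waiver, service 1385 days < 5 years (≈1825 days) ✗ → not eligible.
Dental Plan — status full-time ✓; service 1385 days ≥ 1 year (≈365 days) ✓; 38 hrs/wk ≥ 15 ✓; rating 2 < 3 ✗ → not eligible.
Legal Services Plan — status full-time ✓; no waiver, service 1385 days ≥ 24 months (≈720 days) ✓; 38 hrs/wk ≥ 20 ✓; rating 2 ≥ 2 ✓ → eligible.
Parking Benefit — status full-time ✓; no waiver, service 1385 days ≥ 24 months (≈720 days) ✓; rating 2 < 3 ✗ → not eligible.

Professional Development Fund, Legal Services Plan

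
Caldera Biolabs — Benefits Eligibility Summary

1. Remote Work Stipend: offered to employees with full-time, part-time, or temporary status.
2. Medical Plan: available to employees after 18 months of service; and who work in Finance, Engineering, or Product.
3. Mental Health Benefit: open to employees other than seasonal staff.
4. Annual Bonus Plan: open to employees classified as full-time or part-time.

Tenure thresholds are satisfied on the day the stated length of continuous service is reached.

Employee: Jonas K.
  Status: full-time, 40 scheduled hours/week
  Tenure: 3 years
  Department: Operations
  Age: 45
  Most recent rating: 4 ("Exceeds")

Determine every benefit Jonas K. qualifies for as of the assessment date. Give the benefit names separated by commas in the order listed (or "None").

Remote Work Stipend, Mental Health Benefit, Annual Bonus Plan

Remote Work Stipend — status full-time ✓ → eligible.
Medical Plan — service 3 years ≥ 18 months (≈540 days) ✓; dept Operations ✗ → not eligible.
Mental Health Benefit — status full-time ✓ (not excluded) → eligible.
Annual Bonus Plan — status full-time ✓ → eligible.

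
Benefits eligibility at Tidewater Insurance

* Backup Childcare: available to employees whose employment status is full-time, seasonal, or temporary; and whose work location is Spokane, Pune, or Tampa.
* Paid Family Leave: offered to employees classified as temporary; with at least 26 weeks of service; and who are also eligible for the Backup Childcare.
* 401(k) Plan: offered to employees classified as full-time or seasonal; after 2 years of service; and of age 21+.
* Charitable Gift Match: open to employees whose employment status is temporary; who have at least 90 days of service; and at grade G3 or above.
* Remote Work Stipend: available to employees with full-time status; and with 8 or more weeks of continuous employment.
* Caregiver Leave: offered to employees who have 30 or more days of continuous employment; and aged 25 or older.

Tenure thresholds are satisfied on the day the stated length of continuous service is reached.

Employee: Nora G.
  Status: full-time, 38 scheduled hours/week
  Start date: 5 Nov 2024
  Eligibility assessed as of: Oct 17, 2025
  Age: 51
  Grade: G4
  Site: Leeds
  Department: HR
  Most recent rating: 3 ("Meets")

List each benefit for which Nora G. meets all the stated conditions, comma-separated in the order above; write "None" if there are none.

Service from 5 Nov 2024 to Oct 17, 2025: 346 days.
Backup Childcare — status full-time ✓; site Leeds ✗ (not Spokane, Pune, or Tampa) → not eligible.
Paid Family Leave — status full-time ✗ (requires temporary) → not eligible.
401(k) Plan — status full-time ✓; service 346 days < 2 years (≈730 days) ✗ → not eligible.
Charitable Gift Match — status full-time ✗ (requires temporary) → not eligible.
Remote Work Stipend — status full-time ✓; service 346 days ≥ 8 weeks (≈56 days) ✓ → eligible.
Caregiver Leave — service 346 days ≥ 30 days ✓; age 51 ≥ 25 ✓ → eligible.

Remote Work Stipend, Caregiver Leave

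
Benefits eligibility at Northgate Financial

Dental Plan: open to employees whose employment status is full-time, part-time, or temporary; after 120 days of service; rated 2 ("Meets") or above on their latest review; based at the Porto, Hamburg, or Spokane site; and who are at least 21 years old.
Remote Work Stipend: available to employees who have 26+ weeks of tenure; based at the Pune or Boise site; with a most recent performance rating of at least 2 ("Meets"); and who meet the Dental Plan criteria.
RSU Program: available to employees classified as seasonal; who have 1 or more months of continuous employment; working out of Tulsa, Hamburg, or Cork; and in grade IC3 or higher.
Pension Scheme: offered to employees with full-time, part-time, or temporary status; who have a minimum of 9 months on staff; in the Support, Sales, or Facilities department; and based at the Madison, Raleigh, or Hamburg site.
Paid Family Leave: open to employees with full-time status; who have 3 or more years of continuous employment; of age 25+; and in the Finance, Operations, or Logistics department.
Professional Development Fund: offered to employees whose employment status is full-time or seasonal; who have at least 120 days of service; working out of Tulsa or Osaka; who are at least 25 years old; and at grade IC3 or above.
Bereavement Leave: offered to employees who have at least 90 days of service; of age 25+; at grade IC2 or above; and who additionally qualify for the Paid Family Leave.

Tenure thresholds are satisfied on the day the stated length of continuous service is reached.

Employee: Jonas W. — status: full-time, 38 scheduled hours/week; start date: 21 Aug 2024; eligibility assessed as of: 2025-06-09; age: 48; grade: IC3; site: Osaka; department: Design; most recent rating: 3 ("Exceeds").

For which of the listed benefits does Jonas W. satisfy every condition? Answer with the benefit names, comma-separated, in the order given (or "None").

Professional Development Fund

Service from 21 Aug 2024 to 2025-06-09: 292 days.
Dental Plan — status full-time ✓; service 292 days ≥ 120 days ✓; rating 3 ≥ 2 ✓; site Osaka ✗ (not Porto, Hamburg, or Spokane) → not eligible.
Remote Work Stipend — service 292 days ≥ 26 weeks (≈182 days) ✓; site Osaka ✗ (not Pune or Boise) → not eligible.
RSU Program — status full-time ✗ (requires seasonal) → not eligible.
Pension Scheme — status full-time ✓; service 292 days ≥ 9 months (≈270 days) ✓; dept Design ✗ → not eligible.
Paid Family Leave — status full-time ✓; service 292 days < 3 years (≈1095 days) ✗ → not eligible.
Professional Development Fund — status full-time ✓; service 292 days ≥ 120 days ✓; site Osaka ✓; age 48 ≥ 25 ✓; grade IC3 ≥ IC3 ✓ → eligible.
Bereavement Leave — service 292 days ≥ 90 days ✓; age 48 ≥ 25 ✓; grade IC3 ≥ IC2 ✓; not eligible for Paid Family Leave ✗ → not eligible.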